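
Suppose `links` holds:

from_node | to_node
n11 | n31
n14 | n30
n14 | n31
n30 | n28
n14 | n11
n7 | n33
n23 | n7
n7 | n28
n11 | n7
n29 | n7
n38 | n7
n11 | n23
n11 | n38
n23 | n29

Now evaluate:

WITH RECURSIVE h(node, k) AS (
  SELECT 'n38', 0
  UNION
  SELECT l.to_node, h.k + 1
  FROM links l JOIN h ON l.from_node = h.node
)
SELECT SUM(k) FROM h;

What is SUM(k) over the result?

Base: (n38, k=0).
Iteration 1: edges from {n38} -> (n7, k=1).
Iteration 2: edges from {n7} -> (n28, k=2), (n33, k=2).
Iteration 3: no outgoing edges from {n28,n33}; recursion stops.
SUM(k) = 0 + 1 + 2 + 2 = 5.

5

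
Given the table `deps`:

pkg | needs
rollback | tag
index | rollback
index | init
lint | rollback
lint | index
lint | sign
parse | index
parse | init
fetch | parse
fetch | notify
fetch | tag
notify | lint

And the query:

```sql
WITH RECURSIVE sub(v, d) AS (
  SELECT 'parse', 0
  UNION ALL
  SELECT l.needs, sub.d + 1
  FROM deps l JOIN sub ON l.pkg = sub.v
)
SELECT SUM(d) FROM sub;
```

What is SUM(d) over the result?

9

Base: (parse, d=0).
Iteration 1: edges from {parse} -> (index, d=1), (init, d=1).
Iteration 2: edges from {index,init} -> (init, d=2), (rollback, d=2).
Iteration 3: edges from {init,rollback} -> (tag, d=3).
Iteration 4: no outgoing edges from {tag}; recursion stops.
SUM(d) = 0 + 1 + 1 + 2 + 2 + 3 = 9.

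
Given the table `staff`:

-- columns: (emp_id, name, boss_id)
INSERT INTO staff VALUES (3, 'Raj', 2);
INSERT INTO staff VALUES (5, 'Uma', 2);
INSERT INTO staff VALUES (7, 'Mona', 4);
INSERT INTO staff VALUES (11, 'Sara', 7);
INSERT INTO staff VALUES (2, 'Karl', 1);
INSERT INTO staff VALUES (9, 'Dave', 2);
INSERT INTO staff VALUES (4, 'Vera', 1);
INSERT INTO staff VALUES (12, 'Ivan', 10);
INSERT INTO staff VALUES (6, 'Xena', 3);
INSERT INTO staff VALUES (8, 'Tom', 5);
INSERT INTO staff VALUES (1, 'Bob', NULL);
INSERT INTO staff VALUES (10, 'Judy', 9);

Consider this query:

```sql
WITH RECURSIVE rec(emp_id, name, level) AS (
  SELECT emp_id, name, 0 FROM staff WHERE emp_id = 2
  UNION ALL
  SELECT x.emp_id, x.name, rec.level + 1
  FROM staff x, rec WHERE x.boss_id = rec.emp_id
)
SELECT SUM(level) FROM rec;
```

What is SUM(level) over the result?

Base: emp_id=2 (Karl) at level 0.
Iteration 1: rows with boss_id in {2} -> Raj (id 3, level 1), Uma (id 5, level 1), Dave (id 9, level 1).
Iteration 2: rows with boss_id in {3,5,9} -> Xena (id 6, level 2), Tom (id 8, level 2), Judy (id 10, level 2).
Iteration 3: rows with boss_id in {6,8,10} -> Ivan (id 12, level 3).
Iteration 4: no rows with boss_id in {12}; recursion stops.
SUM(level) = 0 + 1 + 1 + 1 + 2 + 2 + 2 + 3 = 12.

12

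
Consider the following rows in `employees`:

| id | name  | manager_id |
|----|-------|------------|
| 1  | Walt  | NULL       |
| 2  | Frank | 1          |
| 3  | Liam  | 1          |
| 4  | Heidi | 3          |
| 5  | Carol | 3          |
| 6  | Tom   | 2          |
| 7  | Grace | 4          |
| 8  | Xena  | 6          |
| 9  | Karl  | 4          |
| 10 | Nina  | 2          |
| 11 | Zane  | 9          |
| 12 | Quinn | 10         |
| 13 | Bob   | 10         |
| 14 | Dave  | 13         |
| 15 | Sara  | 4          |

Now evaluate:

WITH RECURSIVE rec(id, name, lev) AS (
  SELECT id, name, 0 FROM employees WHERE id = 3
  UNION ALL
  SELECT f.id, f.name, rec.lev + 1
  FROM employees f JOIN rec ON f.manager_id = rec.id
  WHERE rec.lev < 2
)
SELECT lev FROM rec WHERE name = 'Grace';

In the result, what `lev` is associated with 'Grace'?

2

Base: id=3 (Liam) at lev 0.
Iteration 1: rows with manager_id in {3} -> Heidi (id 4, lev 1), Carol (id 5, lev 1).
Iteration 2: rows with manager_id in {4,5} -> Grace (id 7, lev 2), Karl (id 9, lev 2), Sara (id 15, lev 2).
Iteration 3: lev < 2 fails for all current rows; recursion stops.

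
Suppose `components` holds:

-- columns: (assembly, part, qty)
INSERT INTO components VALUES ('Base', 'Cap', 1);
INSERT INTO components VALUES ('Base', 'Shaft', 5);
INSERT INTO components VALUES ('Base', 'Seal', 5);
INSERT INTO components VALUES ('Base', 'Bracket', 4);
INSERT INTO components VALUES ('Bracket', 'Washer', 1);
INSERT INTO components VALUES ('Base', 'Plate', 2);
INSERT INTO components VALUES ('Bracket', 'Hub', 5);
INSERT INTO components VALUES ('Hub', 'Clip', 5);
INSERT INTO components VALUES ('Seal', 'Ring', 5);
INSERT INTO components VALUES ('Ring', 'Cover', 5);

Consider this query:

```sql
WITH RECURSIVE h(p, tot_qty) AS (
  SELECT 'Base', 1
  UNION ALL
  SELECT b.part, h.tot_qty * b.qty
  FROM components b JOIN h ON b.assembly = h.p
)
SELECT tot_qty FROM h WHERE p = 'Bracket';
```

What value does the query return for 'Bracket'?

Base: (Base, tot_qty=1).
Iteration 1: components of {Base} -> Bracket = 1*4 = 4, Cap = 1*1 = 1, Plate = 1*2 = 2, Seal = 1*5 = 5, Shaft = 1*5 = 5.
Iteration 2: components of {Bracket,Cap,Plate,Seal,Shaft} -> Hub = 4*5 = 20, Ring = 5*5 = 25, Washer = 4*1 = 4.
Iteration 3: components of {Hub,Ring,Washer} -> Clip = 20*5 = 100, Cover = 25*5 = 125.
Iteration 4: no further components; recursion stops.

4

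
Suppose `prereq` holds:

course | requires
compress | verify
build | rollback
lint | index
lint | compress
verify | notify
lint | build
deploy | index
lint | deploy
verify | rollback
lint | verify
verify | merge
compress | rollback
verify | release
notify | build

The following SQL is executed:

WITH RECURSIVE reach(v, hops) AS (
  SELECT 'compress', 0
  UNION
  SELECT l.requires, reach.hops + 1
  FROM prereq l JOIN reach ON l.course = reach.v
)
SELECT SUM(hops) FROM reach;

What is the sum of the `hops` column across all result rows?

Base: (compress, hops=0).
Iteration 1: edges from {compress} -> (rollback, hops=1), (verify, hops=1).
Iteration 2: edges from {rollback,verify} -> (merge, hops=2), (notify, hops=2), (release, hops=2), (rollback, hops=2).
Iteration 3: edges from {merge,notify,release,rollback} -> (build, hops=3).
Iteration 4: edges from {build} -> (rollback, hops=4).
Iteration 5: no outgoing edges from {rollback}; recursion stops.
SUM(hops) = 0 + 1 + 1 + 2 + 2 + 2 + 2 + 3 + 4 = 17.

17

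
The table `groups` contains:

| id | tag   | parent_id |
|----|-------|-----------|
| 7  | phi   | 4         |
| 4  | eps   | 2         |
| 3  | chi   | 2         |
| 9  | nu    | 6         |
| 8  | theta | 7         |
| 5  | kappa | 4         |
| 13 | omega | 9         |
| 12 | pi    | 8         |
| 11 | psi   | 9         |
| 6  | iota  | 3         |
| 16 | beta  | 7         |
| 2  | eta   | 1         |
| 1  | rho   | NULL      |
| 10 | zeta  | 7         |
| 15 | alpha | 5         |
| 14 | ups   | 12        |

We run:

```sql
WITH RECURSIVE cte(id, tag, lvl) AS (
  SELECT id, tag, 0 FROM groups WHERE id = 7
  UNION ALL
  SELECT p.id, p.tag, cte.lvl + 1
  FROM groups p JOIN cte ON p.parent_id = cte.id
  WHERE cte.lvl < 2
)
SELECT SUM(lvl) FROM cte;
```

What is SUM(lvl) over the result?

Base: id=7 (phi) at lvl 0.
Iteration 1: rows with parent_id in {7} -> theta (id 8, lvl 1), zeta (id 10, lvl 1), beta (id 16, lvl 1).
Iteration 2: rows with parent_id in {8,10,16} -> pi (id 12, lvl 2).
Iteration 3: lvl < 2 fails for all current rows; recursion stops.
SUM(lvl) = 0 + 1 + 1 + 1 + 2 = 5.

5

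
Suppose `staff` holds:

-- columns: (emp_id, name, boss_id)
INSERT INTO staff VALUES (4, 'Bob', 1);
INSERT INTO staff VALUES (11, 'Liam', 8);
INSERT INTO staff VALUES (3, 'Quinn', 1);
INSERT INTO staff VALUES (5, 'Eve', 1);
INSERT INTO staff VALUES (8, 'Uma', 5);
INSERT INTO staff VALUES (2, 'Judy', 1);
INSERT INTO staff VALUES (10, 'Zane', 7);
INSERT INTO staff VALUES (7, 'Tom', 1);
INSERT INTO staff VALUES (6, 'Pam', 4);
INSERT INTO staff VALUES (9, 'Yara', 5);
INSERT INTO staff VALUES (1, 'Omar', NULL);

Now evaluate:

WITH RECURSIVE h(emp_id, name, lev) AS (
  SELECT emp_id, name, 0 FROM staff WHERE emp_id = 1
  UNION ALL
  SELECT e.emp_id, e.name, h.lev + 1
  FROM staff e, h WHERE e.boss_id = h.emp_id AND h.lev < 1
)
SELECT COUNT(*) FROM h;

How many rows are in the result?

6

Base: emp_id=1 (Omar) at lev 0.
Iteration 1: rows with boss_id in {1} -> Judy (id 2, lev 1), Quinn (id 3, lev 1), Bob (id 4, lev 1), Eve (id 5, lev 1), Tom (id 7, lev 1).
Iteration 2: lev < 1 fails for all current rows; recursion stops.
Total rows emitted: 6.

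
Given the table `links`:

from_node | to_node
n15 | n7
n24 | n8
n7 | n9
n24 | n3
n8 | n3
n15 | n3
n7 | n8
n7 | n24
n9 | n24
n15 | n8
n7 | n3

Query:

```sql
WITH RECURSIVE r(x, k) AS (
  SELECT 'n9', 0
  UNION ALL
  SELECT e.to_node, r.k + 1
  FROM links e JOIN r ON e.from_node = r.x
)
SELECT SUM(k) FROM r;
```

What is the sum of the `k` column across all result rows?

Base: (n9, k=0).
Iteration 1: edges from {n9} -> (n24, k=1).
Iteration 2: edges from {n24} -> (n3, k=2), (n8, k=2).
Iteration 3: edges from {n3,n8} -> (n3, k=3).
Iteration 4: no outgoing edges from {n3}; recursion stops.
SUM(k) = 0 + 1 + 2 + 2 + 3 = 8.

8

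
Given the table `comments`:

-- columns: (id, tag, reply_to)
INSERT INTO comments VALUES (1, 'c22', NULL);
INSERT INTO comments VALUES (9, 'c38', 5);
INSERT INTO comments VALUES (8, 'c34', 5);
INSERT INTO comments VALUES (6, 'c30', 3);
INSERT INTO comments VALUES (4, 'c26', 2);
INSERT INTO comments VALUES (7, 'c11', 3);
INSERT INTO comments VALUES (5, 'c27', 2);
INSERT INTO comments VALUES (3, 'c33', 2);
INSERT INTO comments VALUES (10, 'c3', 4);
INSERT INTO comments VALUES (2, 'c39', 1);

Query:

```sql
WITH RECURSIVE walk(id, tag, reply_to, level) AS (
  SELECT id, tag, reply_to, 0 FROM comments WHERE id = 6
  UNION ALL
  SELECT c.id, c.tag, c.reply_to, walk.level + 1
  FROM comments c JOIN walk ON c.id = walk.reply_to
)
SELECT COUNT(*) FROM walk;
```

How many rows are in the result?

Base: id=6 (c30), reply_to=3, level 0.
Iteration 1: join on id=3 -> c33 (id 3, reply_to=2, level 1).
Iteration 2: join on id=2 -> c39 (id 2, reply_to=1, level 2).
Iteration 3: join on id=1 -> c22 (id 1, reply_to=NULL, level 3).
Iteration 4: reply_to is NULL; no match; recursion stops.
Total rows emitted: 4.

4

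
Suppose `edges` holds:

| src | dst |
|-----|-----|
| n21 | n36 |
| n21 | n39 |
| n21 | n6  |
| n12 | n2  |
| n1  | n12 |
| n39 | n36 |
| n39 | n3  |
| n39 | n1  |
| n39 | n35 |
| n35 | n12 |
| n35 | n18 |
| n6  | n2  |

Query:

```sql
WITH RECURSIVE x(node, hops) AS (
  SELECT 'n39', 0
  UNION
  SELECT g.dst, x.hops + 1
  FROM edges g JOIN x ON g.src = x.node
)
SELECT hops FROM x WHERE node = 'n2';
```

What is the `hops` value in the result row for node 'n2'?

3

Base: (n39, hops=0).
Iteration 1: edges from {n39} -> (n1, hops=1), (n3, hops=1), (n35, hops=1), (n36, hops=1).
Iteration 2: edges from {n1,n3,n35,n36} -> (n12, hops=2), (n18, hops=2). [UNION drops 1 duplicate row(s)]
Iteration 3: edges from {n12,n18} -> (n2, hops=3).
Iteration 4: no outgoing edges from {n2}; recursion stops.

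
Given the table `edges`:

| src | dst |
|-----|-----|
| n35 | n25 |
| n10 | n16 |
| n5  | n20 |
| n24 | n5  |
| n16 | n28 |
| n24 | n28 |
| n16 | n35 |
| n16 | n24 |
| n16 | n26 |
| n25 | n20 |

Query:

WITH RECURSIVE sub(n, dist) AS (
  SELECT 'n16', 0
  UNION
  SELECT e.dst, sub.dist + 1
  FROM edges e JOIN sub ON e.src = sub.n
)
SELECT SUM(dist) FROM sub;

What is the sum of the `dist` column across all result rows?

13

Base: (n16, dist=0).
Iteration 1: edges from {n16} -> (n24, dist=1), (n26, dist=1), (n28, dist=1), (n35, dist=1).
Iteration 2: edges from {n24,n26,n28,n35} -> (n25, dist=2), (n28, dist=2), (n5, dist=2).
Iteration 3: edges from {n25,n28,n5} -> (n20, dist=3). [UNION drops 1 duplicate row(s)]
Iteration 4: no outgoing edges from {n20}; recursion stops.
SUM(dist) = 0 + 1 + 1 + 1 + 1 + 2 + 2 + 2 + 3 = 13.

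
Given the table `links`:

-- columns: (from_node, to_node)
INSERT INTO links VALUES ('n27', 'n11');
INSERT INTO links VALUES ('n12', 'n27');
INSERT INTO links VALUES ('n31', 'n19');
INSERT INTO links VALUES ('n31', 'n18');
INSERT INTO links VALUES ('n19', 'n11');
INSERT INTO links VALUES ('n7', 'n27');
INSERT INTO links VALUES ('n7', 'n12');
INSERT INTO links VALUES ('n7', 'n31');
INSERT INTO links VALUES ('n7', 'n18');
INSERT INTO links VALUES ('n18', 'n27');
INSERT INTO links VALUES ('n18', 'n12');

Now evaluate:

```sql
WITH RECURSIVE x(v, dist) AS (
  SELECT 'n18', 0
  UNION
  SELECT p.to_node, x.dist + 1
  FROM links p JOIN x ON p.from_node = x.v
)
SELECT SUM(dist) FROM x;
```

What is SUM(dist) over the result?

9

Base: (n18, dist=0).
Iteration 1: edges from {n18} -> (n12, dist=1), (n27, dist=1).
Iteration 2: edges from {n12,n27} -> (n11, dist=2), (n27, dist=2).
Iteration 3: edges from {n11,n27} -> (n11, dist=3).
Iteration 4: no outgoing edges from {n11}; recursion stops.
SUM(dist) = 0 + 1 + 1 + 2 + 2 + 3 = 9.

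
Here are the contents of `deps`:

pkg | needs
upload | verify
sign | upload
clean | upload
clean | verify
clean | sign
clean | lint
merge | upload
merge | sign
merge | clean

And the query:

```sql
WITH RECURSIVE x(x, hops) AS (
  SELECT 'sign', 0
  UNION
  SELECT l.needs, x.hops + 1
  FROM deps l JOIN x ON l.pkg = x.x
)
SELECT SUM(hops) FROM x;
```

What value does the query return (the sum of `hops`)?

Base: (sign, hops=0).
Iteration 1: edges from {sign} -> (upload, hops=1).
Iteration 2: edges from {upload} -> (verify, hops=2).
Iteration 3: no outgoing edges from {verify}; recursion stops.
SUM(hops) = 0 + 1 + 2 = 3.

3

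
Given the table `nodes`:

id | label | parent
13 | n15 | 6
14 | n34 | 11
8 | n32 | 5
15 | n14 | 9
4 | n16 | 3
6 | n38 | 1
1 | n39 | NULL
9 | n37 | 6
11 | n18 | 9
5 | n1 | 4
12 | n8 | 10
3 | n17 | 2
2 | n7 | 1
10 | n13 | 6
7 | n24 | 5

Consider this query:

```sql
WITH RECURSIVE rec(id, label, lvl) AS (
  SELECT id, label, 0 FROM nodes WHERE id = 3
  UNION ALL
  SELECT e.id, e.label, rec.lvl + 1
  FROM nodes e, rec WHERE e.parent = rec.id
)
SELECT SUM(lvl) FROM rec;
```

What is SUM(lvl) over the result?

9

Base: id=3 (n17) at lvl 0.
Iteration 1: rows with parent in {3} -> n16 (id 4, lvl 1).
Iteration 2: rows with parent in {4} -> n1 (id 5, lvl 2).
Iteration 3: rows with parent in {5} -> n24 (id 7, lvl 3), n32 (id 8, lvl 3).
Iteration 4: no rows with parent in {7,8}; recursion stops.
SUM(lvl) = 0 + 1 + 2 + 3 + 3 = 9.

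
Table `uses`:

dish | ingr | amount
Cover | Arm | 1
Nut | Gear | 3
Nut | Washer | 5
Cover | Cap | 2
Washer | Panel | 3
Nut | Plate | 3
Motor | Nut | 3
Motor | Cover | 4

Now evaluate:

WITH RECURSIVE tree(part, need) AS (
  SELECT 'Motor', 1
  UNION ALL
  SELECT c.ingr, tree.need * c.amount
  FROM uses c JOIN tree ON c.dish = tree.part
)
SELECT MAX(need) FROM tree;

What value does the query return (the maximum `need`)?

45

Base: (Motor, need=1).
Iteration 1: components of {Motor} -> Cover = 1*4 = 4, Nut = 1*3 = 3.
Iteration 2: components of {Cover,Nut} -> Arm = 4*1 = 4, Cap = 4*2 = 8, Gear = 3*3 = 9, Plate = 3*3 = 9, Washer = 3*5 = 15.
Iteration 3: components of {Arm,Cap,Gear,Plate,Washer} -> Panel = 15*3 = 45.
Iteration 4: no further components; recursion stops.
need values: 1, 3, 4, 9, 15, 9, 8, 4, 45; the maximum is 45.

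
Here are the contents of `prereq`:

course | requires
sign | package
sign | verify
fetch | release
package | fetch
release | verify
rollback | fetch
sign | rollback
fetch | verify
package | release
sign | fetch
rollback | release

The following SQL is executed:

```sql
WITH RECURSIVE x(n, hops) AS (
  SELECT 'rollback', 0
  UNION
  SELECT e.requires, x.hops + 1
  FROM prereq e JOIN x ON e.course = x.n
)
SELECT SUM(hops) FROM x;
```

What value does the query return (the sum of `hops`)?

9

Base: (rollback, hops=0).
Iteration 1: edges from {rollback} -> (fetch, hops=1), (release, hops=1).
Iteration 2: edges from {fetch,release} -> (release, hops=2), (verify, hops=2). [UNION drops 1 duplicate row(s)]
Iteration 3: edges from {release,verify} -> (verify, hops=3).
Iteration 4: no outgoing edges from {verify}; recursion stops.
SUM(hops) = 0 + 1 + 1 + 2 + 2 + 3 = 9.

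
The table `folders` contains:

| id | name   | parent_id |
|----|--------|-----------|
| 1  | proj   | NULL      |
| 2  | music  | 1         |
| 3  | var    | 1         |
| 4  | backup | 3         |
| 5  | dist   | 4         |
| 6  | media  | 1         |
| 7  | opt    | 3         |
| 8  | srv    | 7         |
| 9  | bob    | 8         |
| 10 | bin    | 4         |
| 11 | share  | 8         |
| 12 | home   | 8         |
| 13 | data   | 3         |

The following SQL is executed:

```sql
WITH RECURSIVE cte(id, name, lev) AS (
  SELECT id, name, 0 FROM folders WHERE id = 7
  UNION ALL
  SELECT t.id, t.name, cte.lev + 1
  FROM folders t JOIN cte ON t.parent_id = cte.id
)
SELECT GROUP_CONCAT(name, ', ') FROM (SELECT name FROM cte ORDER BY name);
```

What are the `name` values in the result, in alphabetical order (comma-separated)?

Base: id=7 (opt) at lev 0.
Iteration 1: rows with parent_id in {7} -> srv (id 8, lev 1).
Iteration 2: rows with parent_id in {8} -> bob (id 9, lev 2), share (id 11, lev 2), home (id 12, lev 2).
Iteration 3: no rows with parent_id in {9,11,12}; recursion stops.

bob, home, opt, share, srv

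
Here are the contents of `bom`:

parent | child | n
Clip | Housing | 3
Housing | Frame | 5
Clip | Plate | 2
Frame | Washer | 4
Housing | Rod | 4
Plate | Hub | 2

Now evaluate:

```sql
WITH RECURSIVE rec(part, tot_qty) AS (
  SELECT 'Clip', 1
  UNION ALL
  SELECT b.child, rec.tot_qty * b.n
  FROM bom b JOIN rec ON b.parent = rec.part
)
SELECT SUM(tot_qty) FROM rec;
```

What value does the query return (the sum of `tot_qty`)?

97

Base: (Clip, tot_qty=1).
Iteration 1: components of {Clip} -> Housing = 1*3 = 3, Plate = 1*2 = 2.
Iteration 2: components of {Housing,Plate} -> Frame = 3*5 = 15, Hub = 2*2 = 4, Rod = 3*4 = 12.
Iteration 3: components of {Frame,Hub,Rod} -> Washer = 15*4 = 60.
Iteration 4: no further components; recursion stops.
SUM(tot_qty) = 1 + 3 + 2 + 15 + 12 + 4 + 60 = 97.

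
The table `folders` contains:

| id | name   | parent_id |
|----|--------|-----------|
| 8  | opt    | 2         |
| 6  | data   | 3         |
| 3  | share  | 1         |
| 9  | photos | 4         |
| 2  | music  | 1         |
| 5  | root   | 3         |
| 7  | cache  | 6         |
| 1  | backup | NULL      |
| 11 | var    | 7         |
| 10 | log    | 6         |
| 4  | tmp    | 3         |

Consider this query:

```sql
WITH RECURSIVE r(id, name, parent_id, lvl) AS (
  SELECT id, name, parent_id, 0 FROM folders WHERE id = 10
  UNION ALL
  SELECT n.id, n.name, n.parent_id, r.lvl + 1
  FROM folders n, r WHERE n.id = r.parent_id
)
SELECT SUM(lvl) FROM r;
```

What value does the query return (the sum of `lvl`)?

Base: id=10 (log), parent_id=6, lvl 0.
Iteration 1: join on id=6 -> data (id 6, parent_id=3, lvl 1).
Iteration 2: join on id=3 -> share (id 3, parent_id=1, lvl 2).
Iteration 3: join on id=1 -> backup (id 1, parent_id=NULL, lvl 3).
Iteration 4: parent_id is NULL; no match; recursion stops.
SUM(lvl) = 0 + 1 + 2 + 3 = 6.

6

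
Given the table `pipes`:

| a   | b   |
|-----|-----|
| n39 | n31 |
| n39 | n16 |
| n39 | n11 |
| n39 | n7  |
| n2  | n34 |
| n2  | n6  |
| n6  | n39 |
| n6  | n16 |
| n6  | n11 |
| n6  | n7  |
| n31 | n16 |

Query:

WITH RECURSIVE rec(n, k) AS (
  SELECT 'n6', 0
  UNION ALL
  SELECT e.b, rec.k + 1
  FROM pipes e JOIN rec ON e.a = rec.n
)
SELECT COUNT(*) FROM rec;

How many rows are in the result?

Base: (n6, k=0).
Iteration 1: edges from {n6} -> (n11, k=1), (n16, k=1), (n39, k=1), (n7, k=1).
Iteration 2: edges from {n11,n16,n39,n7} -> (n11, k=2), (n16, k=2), (n31, k=2), (n7, k=2).
Iteration 3: edges from {n11,n16,n31,n7} -> (n16, k=3).
Iteration 4: no outgoing edges from {n16}; recursion stops.
Total rows emitted: 10.

10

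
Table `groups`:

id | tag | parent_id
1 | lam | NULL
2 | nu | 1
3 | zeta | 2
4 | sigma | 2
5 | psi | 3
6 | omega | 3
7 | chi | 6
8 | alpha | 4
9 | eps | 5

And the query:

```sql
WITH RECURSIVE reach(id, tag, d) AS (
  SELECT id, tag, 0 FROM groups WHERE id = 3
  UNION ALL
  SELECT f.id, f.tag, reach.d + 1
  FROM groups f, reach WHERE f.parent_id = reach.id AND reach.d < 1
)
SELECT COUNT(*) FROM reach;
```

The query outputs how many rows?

Base: id=3 (zeta) at d 0.
Iteration 1: rows with parent_id in {3} -> psi (id 5, d 1), omega (id 6, d 1).
Iteration 2: d < 1 fails for all current rows; recursion stops.
Total rows emitted: 3.

3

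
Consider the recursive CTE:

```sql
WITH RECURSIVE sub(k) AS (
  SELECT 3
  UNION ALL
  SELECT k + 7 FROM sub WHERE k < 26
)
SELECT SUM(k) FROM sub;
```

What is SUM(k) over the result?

85

Base: k=3.
Iteration 1: 3 < 26 holds -> k = 3 + 7 = 10.
Iteration 2: 10 < 26 holds -> k = 10 + 7 = 17.
Iteration 3: 17 < 26 holds -> k = 17 + 7 = 24.
Iteration 4: 24 < 26 holds -> k = 24 + 7 = 31.
Iteration 5: 31 < 26 fails; recursion stops.
SUM(k) = 3 + 10 + 17 + 24 + 31 = 85.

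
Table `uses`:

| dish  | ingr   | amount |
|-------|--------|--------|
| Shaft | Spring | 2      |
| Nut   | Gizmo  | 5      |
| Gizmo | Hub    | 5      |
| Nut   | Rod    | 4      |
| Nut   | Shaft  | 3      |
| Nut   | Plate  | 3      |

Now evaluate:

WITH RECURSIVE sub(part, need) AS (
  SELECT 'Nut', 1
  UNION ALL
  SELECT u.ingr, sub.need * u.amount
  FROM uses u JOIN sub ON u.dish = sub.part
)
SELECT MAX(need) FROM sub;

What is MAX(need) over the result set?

Base: (Nut, need=1).
Iteration 1: components of {Nut} -> Gizmo = 1*5 = 5, Plate = 1*3 = 3, Rod = 1*4 = 4, Shaft = 1*3 = 3.
Iteration 2: components of {Gizmo,Plate,Rod,Shaft} -> Hub = 5*5 = 25, Spring = 3*2 = 6.
Iteration 3: no further components; recursion stops.
need values: 1, 4, 5, 3, 3, 25, 6; the maximum is 25.

25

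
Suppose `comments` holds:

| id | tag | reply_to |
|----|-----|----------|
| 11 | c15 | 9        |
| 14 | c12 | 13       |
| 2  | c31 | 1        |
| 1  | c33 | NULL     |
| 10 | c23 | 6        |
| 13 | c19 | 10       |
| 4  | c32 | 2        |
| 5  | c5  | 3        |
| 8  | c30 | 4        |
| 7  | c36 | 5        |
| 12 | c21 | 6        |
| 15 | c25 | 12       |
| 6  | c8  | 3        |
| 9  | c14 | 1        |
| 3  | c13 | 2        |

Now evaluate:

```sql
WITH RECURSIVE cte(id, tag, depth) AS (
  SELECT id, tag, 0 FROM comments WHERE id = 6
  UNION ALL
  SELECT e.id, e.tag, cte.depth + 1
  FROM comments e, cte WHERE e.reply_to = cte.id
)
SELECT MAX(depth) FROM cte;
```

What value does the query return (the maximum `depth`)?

3

Base: id=6 (c8) at depth 0.
Iteration 1: rows with reply_to in {6} -> c23 (id 10, depth 1), c21 (id 12, depth 1).
Iteration 2: rows with reply_to in {10,12} -> c19 (id 13, depth 2), c25 (id 15, depth 2).
Iteration 3: rows with reply_to in {13,15} -> c12 (id 14, depth 3).
Iteration 4: no rows with reply_to in {14}; recursion stops.
depth values: 0, 1, 1, 2, 2, 3; the maximum is 3.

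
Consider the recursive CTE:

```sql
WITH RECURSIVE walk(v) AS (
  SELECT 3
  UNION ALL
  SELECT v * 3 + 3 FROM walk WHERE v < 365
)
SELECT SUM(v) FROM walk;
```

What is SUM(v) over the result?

1629

Base: v=3.
Iteration 1: 3 < 365 holds -> v = 3 * 3 + 3 = 12.
Iteration 2: 12 < 365 holds -> v = 12 * 3 + 3 = 39.
Iteration 3: 39 < 365 holds -> v = 39 * 3 + 3 = 120.
Iteration 4: 120 < 365 holds -> v = 120 * 3 + 3 = 363.
Iteration 5: 363 < 365 holds -> v = 363 * 3 + 3 = 1092.
Iteration 6: 1092 < 365 fails; recursion stops.
SUM(v) = 3 + 12 + 39 + 120 + 363 + 1092 = 1629.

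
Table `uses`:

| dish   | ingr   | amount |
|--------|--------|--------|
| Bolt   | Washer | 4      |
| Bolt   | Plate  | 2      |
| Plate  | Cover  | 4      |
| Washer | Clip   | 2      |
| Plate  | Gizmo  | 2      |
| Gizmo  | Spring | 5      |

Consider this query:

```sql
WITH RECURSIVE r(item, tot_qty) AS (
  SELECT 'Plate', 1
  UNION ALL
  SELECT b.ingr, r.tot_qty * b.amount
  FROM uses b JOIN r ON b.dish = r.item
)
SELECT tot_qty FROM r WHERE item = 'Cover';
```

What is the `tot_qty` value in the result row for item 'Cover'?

4

Base: (Plate, tot_qty=1).
Iteration 1: components of {Plate} -> Cover = 1*4 = 4, Gizmo = 1*2 = 2.
Iteration 2: components of {Cover,Gizmo} -> Spring = 2*5 = 10.
Iteration 3: no further components; recursion stops.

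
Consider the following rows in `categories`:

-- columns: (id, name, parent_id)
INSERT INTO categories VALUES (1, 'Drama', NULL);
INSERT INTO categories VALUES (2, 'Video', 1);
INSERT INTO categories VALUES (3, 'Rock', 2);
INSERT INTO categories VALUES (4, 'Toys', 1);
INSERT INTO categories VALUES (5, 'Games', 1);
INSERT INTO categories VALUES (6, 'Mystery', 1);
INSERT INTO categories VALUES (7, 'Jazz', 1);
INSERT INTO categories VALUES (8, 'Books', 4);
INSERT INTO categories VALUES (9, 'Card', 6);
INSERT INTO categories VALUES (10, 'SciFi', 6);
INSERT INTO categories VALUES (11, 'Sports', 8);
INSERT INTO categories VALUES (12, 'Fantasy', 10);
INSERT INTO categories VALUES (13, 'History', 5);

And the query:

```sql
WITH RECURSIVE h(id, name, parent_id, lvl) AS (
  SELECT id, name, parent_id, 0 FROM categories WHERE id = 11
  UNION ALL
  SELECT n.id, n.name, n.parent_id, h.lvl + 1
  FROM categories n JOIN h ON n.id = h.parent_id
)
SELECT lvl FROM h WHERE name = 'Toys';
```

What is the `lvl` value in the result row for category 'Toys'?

2

Base: id=11 (Sports), parent_id=8, lvl 0.
Iteration 1: join on id=8 -> Books (id 8, parent_id=4, lvl 1).
Iteration 2: join on id=4 -> Toys (id 4, parent_id=1, lvl 2).
Iteration 3: join on id=1 -> Drama (id 1, parent_id=NULL, lvl 3).
Iteration 4: parent_id is NULL; no match; recursion stops.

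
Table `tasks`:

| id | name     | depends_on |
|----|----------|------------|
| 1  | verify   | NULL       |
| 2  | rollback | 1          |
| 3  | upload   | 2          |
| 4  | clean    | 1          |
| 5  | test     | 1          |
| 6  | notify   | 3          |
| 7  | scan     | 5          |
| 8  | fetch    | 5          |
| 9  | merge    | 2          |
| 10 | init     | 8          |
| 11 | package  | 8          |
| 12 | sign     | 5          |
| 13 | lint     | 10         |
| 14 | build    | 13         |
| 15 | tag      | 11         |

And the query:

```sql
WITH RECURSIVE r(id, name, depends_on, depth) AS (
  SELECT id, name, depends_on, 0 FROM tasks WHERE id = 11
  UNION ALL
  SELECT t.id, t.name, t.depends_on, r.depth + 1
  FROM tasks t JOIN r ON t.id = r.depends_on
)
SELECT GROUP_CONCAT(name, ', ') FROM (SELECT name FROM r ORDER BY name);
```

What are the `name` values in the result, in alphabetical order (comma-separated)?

Base: id=11 (package), depends_on=8, depth 0.
Iteration 1: join on id=8 -> fetch (id 8, depends_on=5, depth 1).
Iteration 2: join on id=5 -> test (id 5, depends_on=1, depth 2).
Iteration 3: join on id=1 -> verify (id 1, depends_on=NULL, depth 3).
Iteration 4: depends_on is NULL; no match; recursion stops.

fetch, package, test, verify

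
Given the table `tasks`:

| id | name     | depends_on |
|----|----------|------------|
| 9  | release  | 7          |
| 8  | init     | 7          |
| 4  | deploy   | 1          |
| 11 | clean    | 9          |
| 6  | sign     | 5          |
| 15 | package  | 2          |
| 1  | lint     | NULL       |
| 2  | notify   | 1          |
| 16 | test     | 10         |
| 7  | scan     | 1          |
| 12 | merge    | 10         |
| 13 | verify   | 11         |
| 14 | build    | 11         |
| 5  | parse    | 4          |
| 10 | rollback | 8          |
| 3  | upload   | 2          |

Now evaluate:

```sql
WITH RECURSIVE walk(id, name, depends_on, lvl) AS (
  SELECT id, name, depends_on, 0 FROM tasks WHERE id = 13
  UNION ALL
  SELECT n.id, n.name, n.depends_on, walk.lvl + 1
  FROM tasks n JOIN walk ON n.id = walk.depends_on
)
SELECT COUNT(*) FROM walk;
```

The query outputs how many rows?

5

Base: id=13 (verify), depends_on=11, lvl 0.
Iteration 1: join on id=11 -> clean (id 11, depends_on=9, lvl 1).
Iteration 2: join on id=9 -> release (id 9, depends_on=7, lvl 2).
Iteration 3: join on id=7 -> scan (id 7, depends_on=1, lvl 3).
Iteration 4: join on id=1 -> lint (id 1, depends_on=NULL, lvl 4).
Iteration 5: depends_on is NULL; no match; recursion stops.
Total rows emitted: 5.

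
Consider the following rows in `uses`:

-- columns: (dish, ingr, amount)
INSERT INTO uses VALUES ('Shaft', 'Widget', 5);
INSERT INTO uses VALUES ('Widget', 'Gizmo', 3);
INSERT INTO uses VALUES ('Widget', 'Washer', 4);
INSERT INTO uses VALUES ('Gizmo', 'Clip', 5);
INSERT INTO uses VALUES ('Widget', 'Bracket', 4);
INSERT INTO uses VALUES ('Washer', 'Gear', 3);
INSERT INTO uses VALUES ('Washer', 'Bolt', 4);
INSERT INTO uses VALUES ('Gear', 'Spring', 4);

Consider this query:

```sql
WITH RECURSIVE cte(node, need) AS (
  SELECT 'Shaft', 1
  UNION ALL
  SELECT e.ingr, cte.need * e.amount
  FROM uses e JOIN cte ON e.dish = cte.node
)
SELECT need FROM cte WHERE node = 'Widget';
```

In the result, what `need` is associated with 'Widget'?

Base: (Shaft, need=1).
Iteration 1: components of {Shaft} -> Widget = 1*5 = 5.
Iteration 2: components of {Widget} -> Bracket = 5*4 = 20, Gizmo = 5*3 = 15, Washer = 5*4 = 20.
Iteration 3: components of {Bracket,Gizmo,Washer} -> Bolt = 20*4 = 80, Clip = 15*5 = 75, Gear = 20*3 = 60.
Iteration 4: components of {Bolt,Clip,Gear} -> Spring = 60*4 = 240.
Iteration 5: no further components; recursion stops.

5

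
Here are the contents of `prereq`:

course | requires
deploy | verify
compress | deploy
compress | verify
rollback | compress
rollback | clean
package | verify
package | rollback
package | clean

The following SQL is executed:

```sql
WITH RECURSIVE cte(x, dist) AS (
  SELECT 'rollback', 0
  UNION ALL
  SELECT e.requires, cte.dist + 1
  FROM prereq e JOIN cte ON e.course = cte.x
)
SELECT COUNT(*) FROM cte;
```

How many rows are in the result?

6

Base: (rollback, dist=0).
Iteration 1: edges from {rollback} -> (clean, dist=1), (compress, dist=1).
Iteration 2: edges from {clean,compress} -> (deploy, dist=2), (verify, dist=2).
Iteration 3: edges from {deploy,verify} -> (verify, dist=3).
Iteration 4: no outgoing edges from {verify}; recursion stops.
Total rows emitted: 6.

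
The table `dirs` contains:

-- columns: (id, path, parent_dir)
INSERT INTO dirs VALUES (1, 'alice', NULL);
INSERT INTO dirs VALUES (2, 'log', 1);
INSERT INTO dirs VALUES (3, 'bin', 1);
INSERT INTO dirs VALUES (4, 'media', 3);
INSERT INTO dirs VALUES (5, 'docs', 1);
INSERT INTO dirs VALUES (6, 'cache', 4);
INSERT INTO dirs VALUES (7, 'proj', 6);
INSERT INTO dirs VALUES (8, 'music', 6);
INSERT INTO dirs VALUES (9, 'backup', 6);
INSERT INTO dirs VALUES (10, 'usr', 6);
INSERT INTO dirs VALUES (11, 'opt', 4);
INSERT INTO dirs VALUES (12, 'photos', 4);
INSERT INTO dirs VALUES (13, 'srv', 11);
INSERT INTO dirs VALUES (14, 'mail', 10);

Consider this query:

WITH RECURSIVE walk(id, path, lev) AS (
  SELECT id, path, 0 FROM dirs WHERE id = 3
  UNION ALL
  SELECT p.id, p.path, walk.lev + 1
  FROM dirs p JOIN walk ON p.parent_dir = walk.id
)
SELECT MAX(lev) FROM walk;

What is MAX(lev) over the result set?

4

Base: id=3 (bin) at lev 0.
Iteration 1: rows with parent_dir in {3} -> media (id 4, lev 1).
Iteration 2: rows with parent_dir in {4} -> cache (id 6, lev 2), opt (id 11, lev 2), photos (id 12, lev 2).
Iteration 3: rows with parent_dir in {6,11,12} -> proj (id 7, lev 3), music (id 8, lev 3), backup (id 9, lev 3), usr (id 10, lev 3), srv (id 13, lev 3).
Iteration 4: rows with parent_dir in {7,8,9,10,13} -> mail (id 14, lev 4).
Iteration 5: no rows with parent_dir in {14}; recursion stops.
lev values: 0, 1, 2, 2, 2, 3, 3, 3, 3, 3, 4; the maximum is 4.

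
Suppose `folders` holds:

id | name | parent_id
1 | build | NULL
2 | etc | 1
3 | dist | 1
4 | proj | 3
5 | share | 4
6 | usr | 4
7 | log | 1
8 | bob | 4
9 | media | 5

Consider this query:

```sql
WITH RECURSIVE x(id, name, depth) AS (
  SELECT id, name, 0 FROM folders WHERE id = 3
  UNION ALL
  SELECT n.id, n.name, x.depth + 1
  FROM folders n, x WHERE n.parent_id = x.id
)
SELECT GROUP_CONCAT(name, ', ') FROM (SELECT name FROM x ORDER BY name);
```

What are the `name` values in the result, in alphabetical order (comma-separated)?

Base: id=3 (dist) at depth 0.
Iteration 1: rows with parent_id in {3} -> proj (id 4, depth 1).
Iteration 2: rows with parent_id in {4} -> share (id 5, depth 2), usr (id 6, depth 2), bob (id 8, depth 2).
Iteration 3: rows with parent_id in {5,6,8} -> media (id 9, depth 3).
Iteration 4: no rows with parent_id in {9}; recursion stops.

bob, dist, media, proj, share, usr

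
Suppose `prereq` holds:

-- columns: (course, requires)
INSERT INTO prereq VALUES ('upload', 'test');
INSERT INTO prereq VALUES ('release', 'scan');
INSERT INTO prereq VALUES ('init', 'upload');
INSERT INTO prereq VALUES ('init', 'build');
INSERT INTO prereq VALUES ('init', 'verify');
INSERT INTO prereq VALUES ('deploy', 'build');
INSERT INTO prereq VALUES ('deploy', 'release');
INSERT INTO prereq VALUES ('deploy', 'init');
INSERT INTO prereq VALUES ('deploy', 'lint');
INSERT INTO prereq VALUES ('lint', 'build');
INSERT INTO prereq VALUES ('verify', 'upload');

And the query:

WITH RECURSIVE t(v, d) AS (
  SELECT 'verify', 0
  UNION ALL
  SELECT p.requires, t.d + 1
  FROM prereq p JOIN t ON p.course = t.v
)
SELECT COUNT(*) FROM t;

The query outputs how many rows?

3

Base: (verify, d=0).
Iteration 1: edges from {verify} -> (upload, d=1).
Iteration 2: edges from {upload} -> (test, d=2).
Iteration 3: no outgoing edges from {test}; recursion stops.
Total rows emitted: 3.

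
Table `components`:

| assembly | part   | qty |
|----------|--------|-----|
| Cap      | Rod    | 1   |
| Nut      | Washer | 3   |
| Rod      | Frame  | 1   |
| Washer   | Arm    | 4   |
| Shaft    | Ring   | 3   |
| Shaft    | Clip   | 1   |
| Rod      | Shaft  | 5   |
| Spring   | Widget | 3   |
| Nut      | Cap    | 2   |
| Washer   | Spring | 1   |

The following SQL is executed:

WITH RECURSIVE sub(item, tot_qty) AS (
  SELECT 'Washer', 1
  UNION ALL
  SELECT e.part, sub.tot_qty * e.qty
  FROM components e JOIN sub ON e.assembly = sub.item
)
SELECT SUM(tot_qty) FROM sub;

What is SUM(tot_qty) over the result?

9

Base: (Washer, tot_qty=1).
Iteration 1: components of {Washer} -> Arm = 1*4 = 4, Spring = 1*1 = 1.
Iteration 2: components of {Arm,Spring} -> Widget = 1*3 = 3.
Iteration 3: no further components; recursion stops.
SUM(tot_qty) = 1 + 1 + 4 + 3 = 9.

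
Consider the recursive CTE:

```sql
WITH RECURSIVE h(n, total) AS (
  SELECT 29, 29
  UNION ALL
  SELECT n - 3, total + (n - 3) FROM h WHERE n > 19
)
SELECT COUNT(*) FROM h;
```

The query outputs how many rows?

Base: n=29, total=29.
Iteration 1: 29 > 19 holds -> n = 29 - 3 = 26, total = 29 + 26 = 55.
Iteration 2: 26 > 19 holds -> n = 26 - 3 = 23, total = 55 + 23 = 78.
Iteration 3: 23 > 19 holds -> n = 23 - 3 = 20, total = 78 + 20 = 98.
Iteration 4: 20 > 19 holds -> n = 20 - 3 = 17, total = 98 + 17 = 115.
Iteration 5: 17 > 19 fails; recursion stops.
Total rows emitted: 5.

5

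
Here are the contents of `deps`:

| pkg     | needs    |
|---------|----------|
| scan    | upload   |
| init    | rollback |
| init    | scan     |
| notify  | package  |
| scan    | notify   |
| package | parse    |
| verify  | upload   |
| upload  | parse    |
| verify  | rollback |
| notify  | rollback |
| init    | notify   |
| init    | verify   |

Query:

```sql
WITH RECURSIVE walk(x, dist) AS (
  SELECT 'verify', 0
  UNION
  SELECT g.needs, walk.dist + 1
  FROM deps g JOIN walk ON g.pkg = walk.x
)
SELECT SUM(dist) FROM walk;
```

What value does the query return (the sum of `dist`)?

4

Base: (verify, dist=0).
Iteration 1: edges from {verify} -> (rollback, dist=1), (upload, dist=1).
Iteration 2: edges from {rollback,upload} -> (parse, dist=2).
Iteration 3: no outgoing edges from {parse}; recursion stops.
SUM(dist) = 0 + 1 + 1 + 2 = 4.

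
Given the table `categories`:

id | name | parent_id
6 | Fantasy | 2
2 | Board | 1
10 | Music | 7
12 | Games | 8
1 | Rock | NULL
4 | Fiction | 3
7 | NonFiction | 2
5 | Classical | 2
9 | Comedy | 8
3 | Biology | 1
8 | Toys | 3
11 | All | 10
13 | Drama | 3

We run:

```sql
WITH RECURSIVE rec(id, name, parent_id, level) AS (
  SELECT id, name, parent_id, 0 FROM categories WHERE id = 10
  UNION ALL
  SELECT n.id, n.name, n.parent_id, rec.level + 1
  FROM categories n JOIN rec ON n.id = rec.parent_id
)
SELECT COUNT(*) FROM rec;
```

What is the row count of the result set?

4

Base: id=10 (Music), parent_id=7, level 0.
Iteration 1: join on id=7 -> NonFiction (id 7, parent_id=2, level 1).
Iteration 2: join on id=2 -> Board (id 2, parent_id=1, level 2).
Iteration 3: join on id=1 -> Rock (id 1, parent_id=NULL, level 3).
Iteration 4: parent_id is NULL; no match; recursion stops.
Total rows emitted: 4.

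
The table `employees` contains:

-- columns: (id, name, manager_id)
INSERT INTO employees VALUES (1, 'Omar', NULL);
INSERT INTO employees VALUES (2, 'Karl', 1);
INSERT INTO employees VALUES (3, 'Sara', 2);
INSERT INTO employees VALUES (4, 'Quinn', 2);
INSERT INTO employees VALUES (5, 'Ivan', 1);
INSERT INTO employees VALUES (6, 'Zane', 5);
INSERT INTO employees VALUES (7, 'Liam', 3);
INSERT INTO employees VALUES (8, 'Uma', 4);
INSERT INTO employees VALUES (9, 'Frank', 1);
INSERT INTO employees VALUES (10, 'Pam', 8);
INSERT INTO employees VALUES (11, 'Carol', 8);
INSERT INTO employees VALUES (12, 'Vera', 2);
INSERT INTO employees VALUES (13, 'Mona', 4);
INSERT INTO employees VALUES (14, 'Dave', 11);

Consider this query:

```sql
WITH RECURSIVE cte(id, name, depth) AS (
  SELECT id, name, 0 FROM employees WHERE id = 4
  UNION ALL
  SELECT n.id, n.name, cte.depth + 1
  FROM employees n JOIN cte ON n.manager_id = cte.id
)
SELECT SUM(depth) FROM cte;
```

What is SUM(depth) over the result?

9

Base: id=4 (Quinn) at depth 0.
Iteration 1: rows with manager_id in {4} -> Uma (id 8, depth 1), Mona (id 13, depth 1).
Iteration 2: rows with manager_id in {8,13} -> Pam (id 10, depth 2), Carol (id 11, depth 2).
Iteration 3: rows with manager_id in {10,11} -> Dave (id 14, depth 3).
Iteration 4: no rows with manager_id in {14}; recursion stops.
SUM(depth) = 0 + 1 + 1 + 2 + 2 + 3 = 9.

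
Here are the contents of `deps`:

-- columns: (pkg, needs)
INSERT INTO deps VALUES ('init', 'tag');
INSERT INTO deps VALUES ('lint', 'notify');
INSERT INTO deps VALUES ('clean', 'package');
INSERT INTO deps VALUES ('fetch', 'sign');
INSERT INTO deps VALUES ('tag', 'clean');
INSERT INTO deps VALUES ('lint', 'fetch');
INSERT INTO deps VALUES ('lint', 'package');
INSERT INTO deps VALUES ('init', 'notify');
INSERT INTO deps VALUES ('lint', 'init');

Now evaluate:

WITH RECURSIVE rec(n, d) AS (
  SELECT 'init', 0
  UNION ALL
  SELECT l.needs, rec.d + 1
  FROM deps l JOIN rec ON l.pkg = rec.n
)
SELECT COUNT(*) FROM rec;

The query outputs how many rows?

5

Base: (init, d=0).
Iteration 1: edges from {init} -> (notify, d=1), (tag, d=1).
Iteration 2: edges from {notify,tag} -> (clean, d=2).
Iteration 3: edges from {clean} -> (package, d=3).
Iteration 4: no outgoing edges from {package}; recursion stops.
Total rows emitted: 5.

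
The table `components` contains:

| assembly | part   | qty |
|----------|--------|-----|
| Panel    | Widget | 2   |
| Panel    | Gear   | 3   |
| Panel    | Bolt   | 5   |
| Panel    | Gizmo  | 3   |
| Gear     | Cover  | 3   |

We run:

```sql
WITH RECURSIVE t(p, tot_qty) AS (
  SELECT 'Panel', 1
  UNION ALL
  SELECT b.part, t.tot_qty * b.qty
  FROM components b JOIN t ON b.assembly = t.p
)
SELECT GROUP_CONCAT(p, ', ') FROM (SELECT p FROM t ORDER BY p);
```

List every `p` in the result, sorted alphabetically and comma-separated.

Bolt, Cover, Gear, Gizmo, Panel, Widget

Base: (Panel, tot_qty=1).
Iteration 1: components of {Panel} -> Bolt = 1*5 = 5, Gear = 1*3 = 3, Gizmo = 1*3 = 3, Widget = 1*2 = 2.
Iteration 2: components of {Bolt,Gear,Gizmo,Widget} -> Cover = 3*3 = 9.
Iteration 3: no further components; recursion stops.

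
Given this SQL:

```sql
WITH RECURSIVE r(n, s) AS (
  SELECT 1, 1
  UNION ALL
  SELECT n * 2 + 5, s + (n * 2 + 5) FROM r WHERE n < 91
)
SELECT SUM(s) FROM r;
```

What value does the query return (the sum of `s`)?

Base: n=1, s=1.
Iteration 1: 1 < 91 holds -> n = 1 * 2 + 5 = 7, s = 1 + 7 = 8.
Iteration 2: 7 < 91 holds -> n = 7 * 2 + 5 = 19, s = 8 + 19 = 27.
Iteration 3: 19 < 91 holds -> n = 19 * 2 + 5 = 43, s = 27 + 43 = 70.
Iteration 4: 43 < 91 holds -> n = 43 * 2 + 5 = 91, s = 70 + 91 = 161.
Iteration 5: 91 < 91 fails; recursion stops.
SUM(s) = 1 + 8 + 27 + 70 + 161 = 267.

267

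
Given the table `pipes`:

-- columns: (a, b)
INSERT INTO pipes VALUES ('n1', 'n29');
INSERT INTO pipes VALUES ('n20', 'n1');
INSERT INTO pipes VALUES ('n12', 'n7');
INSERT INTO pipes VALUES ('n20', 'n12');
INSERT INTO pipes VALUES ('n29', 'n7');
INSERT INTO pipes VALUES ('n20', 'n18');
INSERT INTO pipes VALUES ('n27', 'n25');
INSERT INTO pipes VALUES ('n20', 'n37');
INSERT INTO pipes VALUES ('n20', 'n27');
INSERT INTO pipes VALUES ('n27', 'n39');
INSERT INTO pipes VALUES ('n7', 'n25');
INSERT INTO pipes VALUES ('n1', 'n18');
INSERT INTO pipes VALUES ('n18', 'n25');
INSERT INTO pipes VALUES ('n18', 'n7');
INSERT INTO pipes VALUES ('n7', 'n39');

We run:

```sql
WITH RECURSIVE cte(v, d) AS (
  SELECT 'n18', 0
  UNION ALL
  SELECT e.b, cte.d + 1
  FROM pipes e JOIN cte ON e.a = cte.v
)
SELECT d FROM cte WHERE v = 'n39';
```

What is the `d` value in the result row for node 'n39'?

Base: (n18, d=0).
Iteration 1: edges from {n18} -> (n25, d=1), (n7, d=1).
Iteration 2: edges from {n25,n7} -> (n25, d=2), (n39, d=2).
Iteration 3: no outgoing edges from {n25,n39}; recursion stops.

2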